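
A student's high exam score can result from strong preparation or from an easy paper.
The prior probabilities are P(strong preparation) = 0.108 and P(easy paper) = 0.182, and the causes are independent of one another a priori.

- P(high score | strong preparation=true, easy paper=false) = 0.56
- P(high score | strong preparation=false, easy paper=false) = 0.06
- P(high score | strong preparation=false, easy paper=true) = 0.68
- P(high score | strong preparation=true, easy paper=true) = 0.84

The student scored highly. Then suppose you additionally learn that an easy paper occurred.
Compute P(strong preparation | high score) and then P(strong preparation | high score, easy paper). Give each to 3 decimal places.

P(strong preparation | high score) ≈ 0.300; P(strong preparation | high score, easy paper) ≈ 0.130

P(high score) = 0.06·0.892·0.818 + 0.68·0.892·0.182 + 0.56·0.108·0.818 + 0.84·0.108·0.182 = 0.043779 + 0.110394 + 0.049473 + 0.016511 = 0.220157
Restricting to configurations with strong preparation present: 0.049473 + 0.016511 = 0.065984.
So P(strong preparation | high score) = 0.065984/0.220157 ≈ 0.300.

With the extra evidence:
P(high score | easy paper) = 0.68·0.892 + 0.84·0.108 = 0.606560 + 0.090720 = 0.697280
Restricting to configurations with strong preparation present: 0.84·0.108 = 0.090720.
Hence the posterior is 0.090720/0.697280 ≈ 0.130.
The drop from 0.300 to 0.130 is the explaining-away (discounting) effect.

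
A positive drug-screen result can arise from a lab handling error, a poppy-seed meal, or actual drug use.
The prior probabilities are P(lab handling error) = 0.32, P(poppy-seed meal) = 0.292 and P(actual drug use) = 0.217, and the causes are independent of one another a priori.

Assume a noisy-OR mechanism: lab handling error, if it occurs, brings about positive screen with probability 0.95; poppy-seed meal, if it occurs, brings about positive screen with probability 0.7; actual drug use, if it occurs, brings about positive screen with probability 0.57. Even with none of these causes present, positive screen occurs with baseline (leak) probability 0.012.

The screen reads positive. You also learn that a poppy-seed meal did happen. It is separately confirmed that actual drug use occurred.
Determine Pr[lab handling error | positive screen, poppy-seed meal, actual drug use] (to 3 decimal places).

Under noisy-OR, P(positive screen | causes) = 1 − (1−0.012)·∏(1−qᵢ) over the active causes.
Weight on lab handling error=true, given the evidence: 0.993627·0.32 = 0.317961
Normalizer over all consistent configurations: 0.872548·0.68 + 0.993627·0.32 = 0.911294
Posterior = 0.317961 / 0.911294 ≈ 0.349

Pr[lab handling error | positive screen, poppy-seed meal, actual drug use] ≈ 0.349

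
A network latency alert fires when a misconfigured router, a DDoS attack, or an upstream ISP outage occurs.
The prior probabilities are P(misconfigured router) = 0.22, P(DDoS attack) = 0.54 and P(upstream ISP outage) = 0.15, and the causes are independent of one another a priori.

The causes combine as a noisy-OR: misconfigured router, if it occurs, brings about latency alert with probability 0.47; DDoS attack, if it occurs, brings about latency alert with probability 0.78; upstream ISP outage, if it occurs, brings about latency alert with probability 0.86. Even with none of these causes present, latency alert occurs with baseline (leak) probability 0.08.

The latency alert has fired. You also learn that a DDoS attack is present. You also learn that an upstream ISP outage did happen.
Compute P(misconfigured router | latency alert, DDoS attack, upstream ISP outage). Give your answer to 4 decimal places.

Under noisy-OR, P(latency alert | causes) = 1 − (1−0.08)·∏(1−qᵢ) over the active causes.
Enumerate both values of misconfigured router and weight by the priors:
  P(latency alert | DDoS attack, upstream ISP outage) = 0.971664*0.78 + 0.984982*0.22
        = 0.757898 + 0.216696 = 0.974594
Configurations with misconfigured router contribute 0.216696, so
  P(misconfigured router | latency alert, DDoS attack, upstream ISP outage) = 0.216696 / 0.974594 ≈ 0.2223

P(misconfigured router | latency alert, DDoS attack, upstream ISP outage) ≈ 0.2223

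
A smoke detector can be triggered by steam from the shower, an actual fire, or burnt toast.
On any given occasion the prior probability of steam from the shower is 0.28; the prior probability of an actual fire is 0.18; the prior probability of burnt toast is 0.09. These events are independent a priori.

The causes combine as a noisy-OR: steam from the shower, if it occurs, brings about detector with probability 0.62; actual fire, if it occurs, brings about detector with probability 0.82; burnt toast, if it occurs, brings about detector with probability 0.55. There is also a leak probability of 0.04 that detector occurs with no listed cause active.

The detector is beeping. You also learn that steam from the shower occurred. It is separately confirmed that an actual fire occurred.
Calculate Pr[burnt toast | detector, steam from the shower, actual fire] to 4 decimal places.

Under noisy-OR, P(detector | causes) = 1 − (1−0.04)·∏(1−qᵢ) over the active causes.
For the numerator, keep only burnt toast=true terms: 0.970451·0.09 = 0.087341
Denominator P(detector | steam from the shower, actual fire): 0.934336·0.91 + 0.970451·0.09 = 0.937587
Posterior = 0.087341 / 0.937587 ≈ 0.0932

Pr[burnt toast | detector, steam from the shower, actual fire] ≈ 0.0932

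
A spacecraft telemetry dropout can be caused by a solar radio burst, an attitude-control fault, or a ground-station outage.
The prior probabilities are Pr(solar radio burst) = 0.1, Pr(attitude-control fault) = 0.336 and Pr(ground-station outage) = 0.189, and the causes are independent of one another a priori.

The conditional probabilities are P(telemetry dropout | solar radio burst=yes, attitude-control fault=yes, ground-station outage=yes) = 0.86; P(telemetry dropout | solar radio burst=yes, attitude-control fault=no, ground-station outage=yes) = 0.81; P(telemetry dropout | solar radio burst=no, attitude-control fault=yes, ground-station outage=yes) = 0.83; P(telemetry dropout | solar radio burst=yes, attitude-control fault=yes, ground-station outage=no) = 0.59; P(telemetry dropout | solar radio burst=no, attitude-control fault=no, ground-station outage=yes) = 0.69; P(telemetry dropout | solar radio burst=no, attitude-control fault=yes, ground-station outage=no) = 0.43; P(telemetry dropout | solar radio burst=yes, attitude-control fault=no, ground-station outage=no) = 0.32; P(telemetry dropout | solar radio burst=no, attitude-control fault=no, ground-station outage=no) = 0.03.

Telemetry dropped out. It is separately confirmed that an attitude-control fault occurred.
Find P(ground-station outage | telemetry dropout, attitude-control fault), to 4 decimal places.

P(ground-station outage | telemetry dropout, attitude-control fault) ≈ 0.3033

By total probability over the 4 (solar radio burst, ground-station outage) configurations:
  P(telemetry dropout | attitude-control fault) = 0.43*0.9*0.811 + 0.83*0.9*0.189 + 0.59*0.1*0.811 + 0.86*0.1*0.189
        = 0.313857 + 0.141183 + 0.047849 + 0.016254 = 0.519143
Keeping only the ground-station outage-present terms gives 0.157437, so
  P(ground-station outage | telemetry dropout, attitude-control fault) = 0.157437 / 0.519143 ≈ 0.3033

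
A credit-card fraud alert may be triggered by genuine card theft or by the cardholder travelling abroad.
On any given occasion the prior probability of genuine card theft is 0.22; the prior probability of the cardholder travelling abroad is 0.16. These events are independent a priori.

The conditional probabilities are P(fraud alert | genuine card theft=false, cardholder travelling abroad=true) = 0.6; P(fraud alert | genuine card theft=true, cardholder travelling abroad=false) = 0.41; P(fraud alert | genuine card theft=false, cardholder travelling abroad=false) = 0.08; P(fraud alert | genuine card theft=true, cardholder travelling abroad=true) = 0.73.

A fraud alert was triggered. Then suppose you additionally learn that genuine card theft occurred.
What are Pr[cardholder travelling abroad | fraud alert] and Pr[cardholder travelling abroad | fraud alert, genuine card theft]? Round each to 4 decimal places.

Enumerate the 4 (genuine card theft, cardholder travelling abroad) configurations and weight by the priors:
  P(fraud alert) = 0.08*0.78*0.84 + 0.6*0.78*0.16 + 0.41*0.22*0.84 + 0.73*0.22*0.16
        = 0.052416 + 0.074880 + 0.075768 + 0.025696 = 0.228760
Configurations with cardholder travelling abroad contribute 0.100576, so
  P(cardholder travelling abroad | fraud alert) = 0.100576 / 0.228760 ≈ 0.4397

Now also conditioning on genuine card theft=true:
Sum P(fraud alert|·) weighted by the priors over both values of cardholder travelling abroad:
  P(fraud alert | genuine card theft) = 0.41*0.84 + 0.73*0.16
        = 0.344400 + 0.116800 = 0.461200
Keeping only the cardholder travelling abroad-present terms gives 0.116800, so
  P(cardholder travelling abroad | fraud alert, genuine card theft) = 0.116800 / 0.461200 ≈ 0.2533
— genuine card theft explains away the evidence for cardholder travelling abroad.

Pr[cardholder travelling abroad | fraud alert] ≈ 0.4397; Pr[cardholder travelling abroad | fraud alert, genuine card theft] ≈ 0.2533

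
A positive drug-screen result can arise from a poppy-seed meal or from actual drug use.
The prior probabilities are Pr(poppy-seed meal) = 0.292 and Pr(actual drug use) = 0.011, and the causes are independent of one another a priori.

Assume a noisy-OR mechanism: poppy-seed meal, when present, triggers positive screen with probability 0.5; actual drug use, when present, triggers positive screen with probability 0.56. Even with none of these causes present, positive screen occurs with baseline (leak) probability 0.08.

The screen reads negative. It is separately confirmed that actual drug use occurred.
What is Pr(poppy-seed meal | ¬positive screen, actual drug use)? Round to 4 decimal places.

Pr(poppy-seed meal | ¬positive screen, actual drug use) ≈ 0.1710

Under noisy-OR, P(positive screen | causes) = 1 − (1−0.08)·∏(1−qᵢ) over the active causes.
Weight on poppy-seed meal=true, given the evidence: 0.2024·0.292 = 0.059101
The normalizing constant is 0.4048·0.708 + 0.2024·0.292 = 0.345699
Posterior = 0.059101 / 0.345699 ≈ 0.1710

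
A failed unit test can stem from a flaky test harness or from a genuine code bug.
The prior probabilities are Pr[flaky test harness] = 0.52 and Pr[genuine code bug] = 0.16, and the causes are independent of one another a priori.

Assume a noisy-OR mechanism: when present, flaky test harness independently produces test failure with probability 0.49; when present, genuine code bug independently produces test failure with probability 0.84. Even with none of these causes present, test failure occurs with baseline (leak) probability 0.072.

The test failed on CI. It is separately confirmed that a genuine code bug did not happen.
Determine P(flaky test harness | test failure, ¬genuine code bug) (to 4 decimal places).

P(flaky test harness | test failure, ¬genuine code bug) ≈ 0.8880

Under noisy-OR, P(test failure | causes) = 1 − (1−0.072)·∏(1−qᵢ) over the active causes.
Numerator (weight on configurations with flaky test harness): 0.52672*0.52 = 0.273894
Denominator P(test failure | ¬genuine code bug): 0.072*0.48 + 0.52672*0.52 = 0.308454
P(flaky test harness | test failure, ¬genuine code bug) = 0.273894/0.308454 ≈ 0.8880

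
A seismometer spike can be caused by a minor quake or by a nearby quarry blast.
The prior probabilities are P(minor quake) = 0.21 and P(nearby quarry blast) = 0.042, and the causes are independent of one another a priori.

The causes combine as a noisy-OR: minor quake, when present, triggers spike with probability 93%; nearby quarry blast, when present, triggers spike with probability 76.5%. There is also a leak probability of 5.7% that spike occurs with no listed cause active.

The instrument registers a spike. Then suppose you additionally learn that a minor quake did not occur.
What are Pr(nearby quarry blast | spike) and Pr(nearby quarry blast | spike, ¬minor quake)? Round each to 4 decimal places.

Under noisy-OR, P(spike | causes) = 1 − (1−0.057)·∏(1−qᵢ) over the active causes.
Weight on nearby quarry blast=true, given the evidence: 0.025827 + 0.008683 = 0.034510
Normalizer over all consistent configurations: 0.057×0.79×0.958 + 0.778395×0.79×0.042 + 0.93399×0.21×0.958 + 0.984488×0.21×0.042 = 0.265549
P(nearby quarry blast | spike) = 0.034510/0.265549 ≈ 0.1300

Now also conditioning on minor quake≠true:
P(spike | ¬minor quake) = 0.057·0.958 + 0.778395·0.042 = 0.054606 + 0.032693 = 0.087299
Of this, 0.032693 comes from 0.778395·0.042 (the nearby quarry blast=true cases).
So P(nearby quarry blast | spike, ¬minor quake) = 0.032693/0.087299 ≈ 0.3745.

Pr(nearby quarry blast | spike) ≈ 0.1300; Pr(nearby quarry blast | spike, ¬minor quake) ≈ 0.3745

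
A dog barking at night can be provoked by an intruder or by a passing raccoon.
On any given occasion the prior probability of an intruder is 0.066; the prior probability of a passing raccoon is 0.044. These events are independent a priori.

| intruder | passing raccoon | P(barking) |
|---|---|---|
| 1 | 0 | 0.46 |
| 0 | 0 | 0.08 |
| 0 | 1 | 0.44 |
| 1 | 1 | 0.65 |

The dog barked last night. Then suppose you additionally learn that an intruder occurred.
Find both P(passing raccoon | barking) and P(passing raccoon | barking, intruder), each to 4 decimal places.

Weight on passing raccoon=true, given the evidence: 0.018082 + 0.001888 = 0.019970
Denominator P(barking): 0.08×0.934×0.956 + 0.44×0.934×0.044 + 0.46×0.066×0.956 + 0.65×0.066×0.044 = 0.120426
Posterior = 0.019970 / 0.120426 ≈ 0.1658

Now condition on the additional information:
Weight on passing raccoon=true, given the evidence: 0.65·0.044 = 0.028600
Denominator P(barking | intruder): 0.46·0.956 + 0.65·0.044 = 0.468360
Posterior = 0.028600 / 0.468360 ≈ 0.0611

P(passing raccoon | barking) ≈ 0.1658; P(passing raccoon | barking, intruder) ≈ 0.0611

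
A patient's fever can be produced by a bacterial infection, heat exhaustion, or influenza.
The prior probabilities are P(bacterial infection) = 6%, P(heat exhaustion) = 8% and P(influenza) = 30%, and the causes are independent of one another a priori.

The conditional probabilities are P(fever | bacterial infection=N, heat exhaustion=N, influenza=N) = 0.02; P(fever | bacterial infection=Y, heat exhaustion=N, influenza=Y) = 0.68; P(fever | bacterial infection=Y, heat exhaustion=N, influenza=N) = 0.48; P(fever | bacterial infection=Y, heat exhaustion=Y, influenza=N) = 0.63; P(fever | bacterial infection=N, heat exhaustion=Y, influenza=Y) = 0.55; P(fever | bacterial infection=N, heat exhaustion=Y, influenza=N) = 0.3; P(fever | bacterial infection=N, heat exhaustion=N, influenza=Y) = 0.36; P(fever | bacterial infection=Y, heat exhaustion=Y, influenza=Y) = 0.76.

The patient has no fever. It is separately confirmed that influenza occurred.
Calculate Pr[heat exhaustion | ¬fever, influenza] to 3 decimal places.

Pr[heat exhaustion | ¬fever, influenza] ≈ 0.058

P(¬fever | influenza) = 0.64·0.94·0.92 + 0.45·0.94·0.08 + 0.32·0.06·0.92 + 0.24·0.06·0.08 = 0.553472 + 0.033840 + 0.017664 + 0.001152 = 0.606128
Restricting to configurations with heat exhaustion present: 0.033840 + 0.001152 = 0.034992.
So P(heat exhaustion | ¬fever, influenza) = 0.034992/0.606128 ≈ 0.058.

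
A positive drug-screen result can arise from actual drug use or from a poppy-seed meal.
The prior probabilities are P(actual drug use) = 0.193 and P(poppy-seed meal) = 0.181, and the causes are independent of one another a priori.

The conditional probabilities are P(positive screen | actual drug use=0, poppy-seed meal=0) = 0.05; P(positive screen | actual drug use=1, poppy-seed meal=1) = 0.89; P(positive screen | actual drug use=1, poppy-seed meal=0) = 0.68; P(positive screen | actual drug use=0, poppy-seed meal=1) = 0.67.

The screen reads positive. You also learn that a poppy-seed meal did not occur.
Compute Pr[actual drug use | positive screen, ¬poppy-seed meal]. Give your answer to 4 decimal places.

Weight on actual drug use=true, given the evidence: 0.68*0.193 = 0.131240
Normalizer over all consistent configurations: 0.05*0.807 + 0.68*0.193 = 0.171590
P(actual drug use | positive screen, ¬poppy-seed meal) = 0.131240/0.171590 ≈ 0.7648

Pr[actual drug use | positive screen, ¬poppy-seed meal] ≈ 0.7648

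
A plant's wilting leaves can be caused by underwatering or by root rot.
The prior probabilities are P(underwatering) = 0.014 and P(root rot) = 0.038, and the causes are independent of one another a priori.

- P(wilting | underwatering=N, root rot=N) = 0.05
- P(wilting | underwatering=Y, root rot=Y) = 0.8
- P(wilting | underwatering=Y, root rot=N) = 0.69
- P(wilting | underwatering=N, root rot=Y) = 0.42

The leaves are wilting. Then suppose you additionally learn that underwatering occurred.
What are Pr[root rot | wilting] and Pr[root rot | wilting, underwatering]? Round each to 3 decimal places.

Pr[root rot | wilting] ≈ 0.222; Pr[root rot | wilting, underwatering] ≈ 0.044

P(wilting) = 0.05×0.986×0.962 + 0.42×0.986×0.038 + 0.69×0.014×0.962 + 0.8×0.014×0.038 = 0.047427 + 0.015737 + 0.009293 + 0.000426 = 0.072883
Restricting to configurations with root rot present: 0.015737 + 0.000426 = 0.016163.
P(root rot | wilting) = 0.016163 / 0.072883 ≈ 0.222

Now also conditioning on underwatering=true:
Sum P(wilting|·) weighted by the priors over both values of root rot:
  P(wilting | underwatering) = 0.69×0.962 + 0.8×0.038
        = 0.663780 + 0.030400 = 0.694180
Keeping only the root rot-present terms gives 0.030400, so
  P(root rot | wilting, underwatering) = 0.030400 / 0.694180 ≈ 0.044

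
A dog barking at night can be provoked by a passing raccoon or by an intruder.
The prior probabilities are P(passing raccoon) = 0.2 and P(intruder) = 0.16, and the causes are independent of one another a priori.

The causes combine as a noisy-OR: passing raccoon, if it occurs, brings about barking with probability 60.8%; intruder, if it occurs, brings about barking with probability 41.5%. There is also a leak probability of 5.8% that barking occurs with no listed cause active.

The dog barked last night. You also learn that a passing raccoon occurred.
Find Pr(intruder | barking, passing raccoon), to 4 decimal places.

Pr(intruder | barking, passing raccoon) ≈ 0.1914

Under noisy-OR, P(barking | causes) = 1 − (1−0.058)·∏(1−qᵢ) over the active causes.
By total probability over both values of intruder:
  P(barking | passing raccoon) = 0.630736·0.84 + 0.783981·0.16
        = 0.529818 + 0.125437 = 0.655255
Configurations with intruder contribute 0.125437, so
  P(intruder | barking, passing raccoon) = 0.125437 / 0.655255 ≈ 0.1914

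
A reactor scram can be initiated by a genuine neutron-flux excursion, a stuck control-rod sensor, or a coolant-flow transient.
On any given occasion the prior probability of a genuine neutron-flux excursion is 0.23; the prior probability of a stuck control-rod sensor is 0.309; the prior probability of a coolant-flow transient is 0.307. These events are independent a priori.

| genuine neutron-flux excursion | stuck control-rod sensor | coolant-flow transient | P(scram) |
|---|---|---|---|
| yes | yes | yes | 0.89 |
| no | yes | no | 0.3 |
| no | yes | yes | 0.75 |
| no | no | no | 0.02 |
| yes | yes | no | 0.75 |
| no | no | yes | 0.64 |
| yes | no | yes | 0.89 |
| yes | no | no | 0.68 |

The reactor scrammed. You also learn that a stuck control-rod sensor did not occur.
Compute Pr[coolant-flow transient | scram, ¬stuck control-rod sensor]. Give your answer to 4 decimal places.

Numerator (weight on configurations with coolant-flow transient): 0.151290 + 0.062843 = 0.214133
Denominator P(scram | ¬stuck control-rod sensor): 0.02×0.77×0.693 + 0.64×0.77×0.307 + 0.68×0.23×0.693 + 0.89×0.23×0.307 = 0.333190
Posterior = 0.214133 / 0.333190 ≈ 0.6427

Pr[coolant-flow transient | scram, ¬stuck control-rod sensor] ≈ 0.6427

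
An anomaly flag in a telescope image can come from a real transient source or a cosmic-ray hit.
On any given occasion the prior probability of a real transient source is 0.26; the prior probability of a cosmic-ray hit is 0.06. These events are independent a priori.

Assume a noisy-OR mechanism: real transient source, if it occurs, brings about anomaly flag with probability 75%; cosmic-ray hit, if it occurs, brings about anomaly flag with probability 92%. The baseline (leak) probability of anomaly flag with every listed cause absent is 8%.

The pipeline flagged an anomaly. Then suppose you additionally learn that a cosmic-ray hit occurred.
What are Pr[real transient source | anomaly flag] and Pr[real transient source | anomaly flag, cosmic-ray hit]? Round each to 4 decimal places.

Pr[real transient source | anomaly flag] ≈ 0.6777; Pr[real transient source | anomaly flag, cosmic-ray hit] ≈ 0.2713

Under noisy-OR, P(anomaly flag | causes) = 1 − (1−0.08)·∏(1−qᵢ) over the active causes.
By total probability over the 4 (real transient source, cosmic-ray hit) configurations:
  P(anomaly flag) = 0.08*0.74*0.94 + 0.9264*0.74*0.06 + 0.77*0.26*0.94 + 0.9816*0.26*0.06
        = 0.055648 + 0.041132 + 0.188188 + 0.015313 = 0.300281
Configurations with real transient source contribute 0.203501, so
  P(real transient source | anomaly flag) = 0.203501 / 0.300281 ≈ 0.6777

Now condition on the additional information:
By total probability over both values of real transient source:
  P(anomaly flag | cosmic-ray hit) = 0.9264*0.74 + 0.9816*0.26
        = 0.685536 + 0.255216 = 0.940752
Keeping only the real transient source-present terms gives 0.255216, so
  P(real transient source | anomaly flag, cosmic-ray hit) = 0.255216 / 0.940752 ≈ 0.2713
— cosmic-ray hit explains away the evidence for real transient source.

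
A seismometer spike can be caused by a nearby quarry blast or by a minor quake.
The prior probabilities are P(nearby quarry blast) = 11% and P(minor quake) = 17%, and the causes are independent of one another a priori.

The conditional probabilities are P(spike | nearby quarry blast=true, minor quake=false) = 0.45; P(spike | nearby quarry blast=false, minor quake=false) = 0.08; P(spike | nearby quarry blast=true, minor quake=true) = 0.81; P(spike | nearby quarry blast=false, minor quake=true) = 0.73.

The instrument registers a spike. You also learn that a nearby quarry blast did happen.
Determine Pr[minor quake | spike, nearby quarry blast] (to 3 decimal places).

Pr[minor quake | spike, nearby quarry blast] ≈ 0.269

By total probability over both values of minor quake:
  P(spike | nearby quarry blast) = 0.45*0.83 + 0.81*0.17
        = 0.373500 + 0.137700 = 0.511200
Configurations with minor quake contribute 0.137700, so
  P(minor quake | spike, nearby quarry blast) = 0.137700 / 0.511200 ≈ 0.269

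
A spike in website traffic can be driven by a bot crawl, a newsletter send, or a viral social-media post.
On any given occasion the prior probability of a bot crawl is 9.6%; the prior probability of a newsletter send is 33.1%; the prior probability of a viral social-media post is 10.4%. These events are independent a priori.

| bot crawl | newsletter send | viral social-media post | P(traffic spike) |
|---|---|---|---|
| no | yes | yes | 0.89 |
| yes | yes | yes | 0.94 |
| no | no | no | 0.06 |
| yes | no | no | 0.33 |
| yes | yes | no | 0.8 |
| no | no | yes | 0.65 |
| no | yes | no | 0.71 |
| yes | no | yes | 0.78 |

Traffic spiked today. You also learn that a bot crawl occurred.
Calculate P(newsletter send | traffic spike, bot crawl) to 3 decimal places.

P(newsletter send | traffic spike, bot crawl) ≈ 0.517

Numerator (weight on configurations with newsletter send): 0.237261 + 0.032359 = 0.269620
Normalizer over all consistent configurations: 0.33*0.669*0.896 + 0.78*0.669*0.104 + 0.8*0.331*0.896 + 0.94*0.331*0.104 = 0.521699
P(newsletter send | traffic spike, bot crawl) = 0.269620/0.521699 ≈ 0.517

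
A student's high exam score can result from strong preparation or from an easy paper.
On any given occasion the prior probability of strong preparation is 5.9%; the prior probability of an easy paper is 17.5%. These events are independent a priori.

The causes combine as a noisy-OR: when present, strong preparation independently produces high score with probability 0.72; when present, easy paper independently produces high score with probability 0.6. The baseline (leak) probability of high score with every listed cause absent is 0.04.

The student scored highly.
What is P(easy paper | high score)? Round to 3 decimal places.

Under noisy-OR, P(high score | causes) = 1 − (1−0.04)·∏(1−qᵢ) over the active causes.
Enumerate the 4 (strong preparation, easy paper) configurations and weight by the priors:
  P(high score) = 0.04*0.941*0.825 + 0.616*0.941*0.175 + 0.7312*0.059*0.825 + 0.89248*0.059*0.175
        = 0.031053 + 0.101440 + 0.035591 + 0.009215 = 0.177299
The terms with easy paper present sum to 0.110655, so
  P(easy paper | high score) = 0.110655 / 0.177299 ≈ 0.624

P(easy paper | high score) ≈ 0.624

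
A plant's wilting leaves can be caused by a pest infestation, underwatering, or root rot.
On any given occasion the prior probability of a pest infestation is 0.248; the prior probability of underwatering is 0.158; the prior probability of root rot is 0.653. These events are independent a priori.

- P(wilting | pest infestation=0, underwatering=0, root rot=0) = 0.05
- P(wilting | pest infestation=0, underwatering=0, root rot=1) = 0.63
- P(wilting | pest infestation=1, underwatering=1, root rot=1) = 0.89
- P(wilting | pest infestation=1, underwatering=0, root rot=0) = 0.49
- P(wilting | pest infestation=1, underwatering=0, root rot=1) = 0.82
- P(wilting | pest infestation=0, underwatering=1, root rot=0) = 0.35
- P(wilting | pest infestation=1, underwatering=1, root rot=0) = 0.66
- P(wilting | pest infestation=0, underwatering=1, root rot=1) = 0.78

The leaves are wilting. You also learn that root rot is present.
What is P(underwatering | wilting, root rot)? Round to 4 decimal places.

Numerator (weight on configurations with underwatering): 0.092676 + 0.034874 = 0.127550
Normalizer over all consistent configurations: 0.63·0.752·0.842 + 0.78·0.752·0.158 + 0.82·0.248·0.842 + 0.89·0.248·0.158 = 0.697685
P(underwatering | wilting, root rot) = 0.127550/0.697685 ≈ 0.1828

P(underwatering | wilting, root rot) ≈ 0.1828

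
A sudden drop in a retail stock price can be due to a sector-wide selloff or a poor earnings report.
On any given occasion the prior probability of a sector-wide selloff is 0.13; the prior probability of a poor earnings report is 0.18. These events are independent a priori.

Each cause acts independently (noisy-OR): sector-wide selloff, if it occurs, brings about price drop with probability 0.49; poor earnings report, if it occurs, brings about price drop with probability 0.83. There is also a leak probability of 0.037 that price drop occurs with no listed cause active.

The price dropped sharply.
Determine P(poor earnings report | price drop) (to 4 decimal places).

Under noisy-OR, P(price drop | causes) = 1 − (1−0.037)·∏(1−qᵢ) over the active causes.
P(price drop) = 0.037·0.87·0.82 + 0.83629·0.87·0.18 + 0.50887·0.13·0.82 + 0.916508·0.13·0.18 = 0.026396 + 0.130963 + 0.054246 + 0.021446 = 0.233051
The poor earnings report-present share is 0.130963 + 0.021446 = 0.152409.
So P(poor earnings report | price drop) = 0.152409/0.233051 ≈ 0.6540.

P(poor earnings report | price drop) ≈ 0.6540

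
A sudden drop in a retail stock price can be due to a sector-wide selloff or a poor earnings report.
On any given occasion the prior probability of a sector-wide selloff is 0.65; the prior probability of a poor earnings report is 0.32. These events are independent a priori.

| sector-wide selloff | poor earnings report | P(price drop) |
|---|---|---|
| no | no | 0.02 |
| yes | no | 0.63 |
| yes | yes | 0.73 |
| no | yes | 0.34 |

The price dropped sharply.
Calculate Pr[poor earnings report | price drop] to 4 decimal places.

Numerator (weight on configurations with poor earnings report): 0.038080 + 0.151840 = 0.189920
The normalizing constant is 0.02·0.35·0.68 + 0.34·0.35·0.32 + 0.63·0.65·0.68 + 0.73·0.65·0.32 = 0.473140
Posterior = 0.189920 / 0.473140 ≈ 0.4014

Pr[poor earnings report | price drop] ≈ 0.4014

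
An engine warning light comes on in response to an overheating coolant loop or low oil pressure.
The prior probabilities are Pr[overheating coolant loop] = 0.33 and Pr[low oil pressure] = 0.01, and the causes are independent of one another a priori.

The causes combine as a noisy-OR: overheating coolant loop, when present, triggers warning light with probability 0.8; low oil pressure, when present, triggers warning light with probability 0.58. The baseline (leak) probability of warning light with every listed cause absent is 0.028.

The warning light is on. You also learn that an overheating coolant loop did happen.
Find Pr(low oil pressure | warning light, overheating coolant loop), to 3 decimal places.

Under noisy-OR, P(warning light | causes) = 1 − (1−0.028)·∏(1−qᵢ) over the active causes.
For the numerator, keep only low oil pressure=true terms: 0.918352·0.01 = 0.009184
Normalizer over all consistent configurations: 0.8056·0.99 + 0.918352·0.01 = 0.806728
P(low oil pressure | warning light, overheating coolant loop) = 0.009184/0.806728 ≈ 0.011

Pr(low oil pressure | warning light, overheating coolant loop) ≈ 0.011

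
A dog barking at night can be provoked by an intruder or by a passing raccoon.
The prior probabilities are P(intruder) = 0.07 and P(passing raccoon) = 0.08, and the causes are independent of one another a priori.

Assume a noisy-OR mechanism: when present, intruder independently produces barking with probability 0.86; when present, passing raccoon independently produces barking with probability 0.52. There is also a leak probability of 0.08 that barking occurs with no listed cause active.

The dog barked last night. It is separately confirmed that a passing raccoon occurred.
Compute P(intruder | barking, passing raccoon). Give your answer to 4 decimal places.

Under noisy-OR, P(barking | causes) = 1 − (1−0.08)·∏(1−qᵢ) over the active causes.
By total probability over both values of intruder:
  P(barking | passing raccoon) = 0.5584·0.93 + 0.938176·0.07
        = 0.519312 + 0.065672 = 0.584984
Configurations with intruder contribute 0.065672, so
  P(intruder | barking, passing raccoon) = 0.065672 / 0.584984 ≈ 0.1123

P(intruder | barking, passing raccoon) ≈ 0.1123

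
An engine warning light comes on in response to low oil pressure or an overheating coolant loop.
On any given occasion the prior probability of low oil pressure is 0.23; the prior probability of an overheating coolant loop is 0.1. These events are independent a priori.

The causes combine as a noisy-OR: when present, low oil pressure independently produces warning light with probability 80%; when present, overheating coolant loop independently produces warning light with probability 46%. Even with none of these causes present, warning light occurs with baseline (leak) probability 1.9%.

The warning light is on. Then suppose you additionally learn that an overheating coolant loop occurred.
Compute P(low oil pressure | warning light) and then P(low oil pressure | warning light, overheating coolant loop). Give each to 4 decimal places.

Under noisy-OR, P(warning light | causes) = 1 − (1−0.019)·∏(1−qᵢ) over the active causes.
P(warning light) = 0.019*0.77*0.9 + 0.47026*0.77*0.1 + 0.8038*0.23*0.9 + 0.894052*0.23*0.1 = 0.013167 + 0.036210 + 0.166387 + 0.020563 = 0.236327
The low oil pressure-present share is 0.166387 + 0.020563 = 0.186950.
So P(low oil pressure | warning light) = 0.186950/0.236327 ≈ 0.7911.

Now condition on the additional information:
P(warning light | overheating coolant loop) = 0.47026×0.77 + 0.894052×0.23 = 0.362100 + 0.205632 = 0.567732
Restricting to configurations with low oil pressure present: 0.894052×0.23 = 0.205632.
P(low oil pressure | warning light, overheating coolant loop) = 0.205632 / 0.567732 ≈ 0.3622
— overheating coolant loop explains away the evidence for low oil pressure.

P(low oil pressure | warning light) ≈ 0.7911; P(low oil pressure | warning light, overheating coolant loop) ≈ 0.3622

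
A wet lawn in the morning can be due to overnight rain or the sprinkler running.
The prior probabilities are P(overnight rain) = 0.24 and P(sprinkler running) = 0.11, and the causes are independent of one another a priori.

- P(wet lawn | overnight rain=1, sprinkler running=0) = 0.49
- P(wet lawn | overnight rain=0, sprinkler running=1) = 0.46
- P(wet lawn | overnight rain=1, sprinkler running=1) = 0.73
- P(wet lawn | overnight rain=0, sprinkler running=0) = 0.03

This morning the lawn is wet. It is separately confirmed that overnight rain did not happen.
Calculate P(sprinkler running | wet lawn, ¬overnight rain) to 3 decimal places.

P(sprinkler running | wet lawn, ¬overnight rain) ≈ 0.655

P(wet lawn | ¬overnight rain) = 0.03·0.89 + 0.46·0.11 = 0.026700 + 0.050600 = 0.077300
Restricting to configurations with sprinkler running present: 0.46·0.11 = 0.050600.
So P(sprinkler running | wet lawn, ¬overnight rain) = 0.050600/0.077300 ≈ 0.655.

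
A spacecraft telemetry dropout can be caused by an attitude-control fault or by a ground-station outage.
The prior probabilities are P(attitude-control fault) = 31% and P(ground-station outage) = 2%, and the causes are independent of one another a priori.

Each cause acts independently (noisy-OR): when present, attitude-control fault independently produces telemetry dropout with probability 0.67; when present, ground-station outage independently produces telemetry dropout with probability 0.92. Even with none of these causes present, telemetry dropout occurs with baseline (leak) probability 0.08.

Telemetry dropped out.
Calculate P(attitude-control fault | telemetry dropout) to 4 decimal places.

P(attitude-control fault | telemetry dropout) ≈ 0.7649

Under noisy-OR, P(telemetry dropout | causes) = 1 − (1−0.08)·∏(1−qᵢ) over the active causes.
P(telemetry dropout) = 0.08*0.69*0.98 + 0.9264*0.69*0.02 + 0.6964*0.31*0.98 + 0.975712*0.31*0.02 = 0.054096 + 0.012784 + 0.211566 + 0.006049 = 0.284495
Of this, 0.217615 comes from 0.211566 + 0.006049 (the attitude-control fault=true cases).
Hence the posterior is 0.217615/0.284495 ≈ 0.7649.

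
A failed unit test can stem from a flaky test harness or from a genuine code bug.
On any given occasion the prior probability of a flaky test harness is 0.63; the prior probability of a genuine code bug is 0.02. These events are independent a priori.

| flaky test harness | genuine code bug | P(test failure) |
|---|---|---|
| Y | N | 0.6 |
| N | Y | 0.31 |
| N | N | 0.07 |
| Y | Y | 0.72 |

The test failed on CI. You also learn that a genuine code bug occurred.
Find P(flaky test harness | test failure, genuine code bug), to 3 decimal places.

Sum P(test failure|·) weighted by the priors over both values of flaky test harness:
  P(test failure | genuine code bug) = 0.31×0.37 + 0.72×0.63
        = 0.114700 + 0.453600 = 0.568300
The terms with flaky test harness present sum to 0.453600, so
  P(flaky test harness | test failure, genuine code bug) = 0.453600 / 0.568300 ≈ 0.798

P(flaky test harness | test failure, genuine code bug) ≈ 0.798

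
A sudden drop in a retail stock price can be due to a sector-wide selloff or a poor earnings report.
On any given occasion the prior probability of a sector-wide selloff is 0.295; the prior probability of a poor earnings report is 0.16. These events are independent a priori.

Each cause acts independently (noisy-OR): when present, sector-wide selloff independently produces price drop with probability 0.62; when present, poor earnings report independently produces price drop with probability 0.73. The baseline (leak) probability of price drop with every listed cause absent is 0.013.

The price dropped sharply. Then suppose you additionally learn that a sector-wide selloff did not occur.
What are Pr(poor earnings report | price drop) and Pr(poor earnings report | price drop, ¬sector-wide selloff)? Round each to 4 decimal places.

Under noisy-OR, P(price drop | causes) = 1 − (1−0.013)·∏(1−qᵢ) over the active causes.
Sum P(price drop|·) weighted by the priors over the 4 (sector-wide selloff, poor earnings report) configurations:
  P(price drop) = 0.013·0.705·0.84 + 0.73351·0.705·0.16 + 0.62494·0.295·0.84 + 0.898734·0.295·0.16
        = 0.007699 + 0.082740 + 0.154860 + 0.042420 = 0.287719
The terms with poor earnings report present sum to 0.125160, so
  P(poor earnings report | price drop) = 0.125160 / 0.287719 ≈ 0.4350

Now also conditioning on sector-wide selloff≠true:
P(price drop | ¬sector-wide selloff) = 0.013·0.84 + 0.73351·0.16 = 0.010920 + 0.117362 = 0.128282
Of this, 0.117362 comes from 0.73351·0.16 (the poor earnings report=true cases).
P(poor earnings report | price drop, ¬sector-wide selloff) = 0.117362 / 0.128282 ≈ 0.9149

Pr(poor earnings report | price drop) ≈ 0.4350; Pr(poor earnings report | price drop, ¬sector-wide selloff) ≈ 0.9149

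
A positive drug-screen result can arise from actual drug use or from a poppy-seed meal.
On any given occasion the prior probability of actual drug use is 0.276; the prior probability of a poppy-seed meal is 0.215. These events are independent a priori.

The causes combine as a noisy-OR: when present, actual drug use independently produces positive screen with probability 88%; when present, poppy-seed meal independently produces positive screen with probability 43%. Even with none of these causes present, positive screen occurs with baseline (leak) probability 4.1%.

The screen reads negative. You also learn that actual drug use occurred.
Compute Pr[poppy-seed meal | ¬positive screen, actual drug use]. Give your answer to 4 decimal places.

Under noisy-OR, P(positive screen | causes) = 1 − (1−0.041)·∏(1−qᵢ) over the active causes.
Numerator (weight on configurations with poppy-seed meal): 0.065596·0.215 = 0.014103
The normalizing constant is 0.11508·0.785 + 0.065596·0.215 = 0.104441
P(poppy-seed meal | ¬positive screen, actual drug use) = 0.014103/0.104441 ≈ 0.1350

Pr[poppy-seed meal | ¬positive screen, actual drug use] ≈ 0.1350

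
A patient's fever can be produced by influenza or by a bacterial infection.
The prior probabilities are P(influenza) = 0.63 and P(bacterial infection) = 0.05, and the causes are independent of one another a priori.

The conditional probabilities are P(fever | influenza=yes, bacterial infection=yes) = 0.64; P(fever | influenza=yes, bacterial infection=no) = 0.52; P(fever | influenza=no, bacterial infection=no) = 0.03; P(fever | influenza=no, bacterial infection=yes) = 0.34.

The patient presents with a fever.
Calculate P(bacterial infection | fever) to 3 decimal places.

P(bacterial infection | fever) ≈ 0.076

Weight on bacterial infection=true, given the evidence: 0.006290 + 0.020160 = 0.026450
The normalizing constant is 0.03×0.37×0.95 + 0.34×0.37×0.05 + 0.52×0.63×0.95 + 0.64×0.63×0.05 = 0.348215
P(bacterial infection | fever) = 0.026450/0.348215 ≈ 0.076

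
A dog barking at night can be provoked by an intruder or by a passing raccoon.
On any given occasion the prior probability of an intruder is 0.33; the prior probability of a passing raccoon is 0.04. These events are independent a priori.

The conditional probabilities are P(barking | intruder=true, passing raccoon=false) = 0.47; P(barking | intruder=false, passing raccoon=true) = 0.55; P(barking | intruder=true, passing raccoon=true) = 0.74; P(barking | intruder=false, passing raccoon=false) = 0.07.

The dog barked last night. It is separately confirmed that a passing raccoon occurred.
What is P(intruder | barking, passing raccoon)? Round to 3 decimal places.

Sum P(barking|·) weighted by the priors over both values of intruder:
  P(barking | passing raccoon) = 0.55×0.67 + 0.74×0.33
        = 0.368500 + 0.244200 = 0.612700
Configurations with intruder contribute 0.244200, so
  P(intruder | barking, passing raccoon) = 0.244200 / 0.612700 ≈ 0.399

P(intruder | barking, passing raccoon) ≈ 0.399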